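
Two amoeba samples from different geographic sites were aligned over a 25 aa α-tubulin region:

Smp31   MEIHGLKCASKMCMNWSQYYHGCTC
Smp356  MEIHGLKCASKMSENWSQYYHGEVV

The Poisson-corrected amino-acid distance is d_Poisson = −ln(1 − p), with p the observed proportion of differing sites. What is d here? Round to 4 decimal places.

0.2231

Differing sites — 13:C/S; 14:M/E; 23:C/E; 24:T/V; 25:C/V.
p = 5/25 = 0.200000.
d = −ln(1 − 0.200000) = −ln(0.800000) = 0.2231.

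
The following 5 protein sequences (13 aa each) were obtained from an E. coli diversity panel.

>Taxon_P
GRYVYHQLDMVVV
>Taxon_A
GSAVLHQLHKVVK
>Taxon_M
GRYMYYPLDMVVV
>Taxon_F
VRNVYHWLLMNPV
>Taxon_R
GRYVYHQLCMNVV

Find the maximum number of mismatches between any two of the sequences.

Pairwise Hamming distances:
  Taxon_P vs Taxon_A: 6
  Taxon_P vs Taxon_M: 3
  Taxon_P vs Taxon_F: 6
  Taxon_P vs Taxon_R: 2
  Taxon_A vs Taxon_M: 9
  Taxon_A vs Taxon_F: 10
  Taxon_A vs Taxon_R: 7
  Taxon_M vs Taxon_F: 8
  Taxon_M vs Taxon_R: 5
  Taxon_F vs Taxon_R: 5
The largest is 10, between Taxon_A and Taxon_F.

10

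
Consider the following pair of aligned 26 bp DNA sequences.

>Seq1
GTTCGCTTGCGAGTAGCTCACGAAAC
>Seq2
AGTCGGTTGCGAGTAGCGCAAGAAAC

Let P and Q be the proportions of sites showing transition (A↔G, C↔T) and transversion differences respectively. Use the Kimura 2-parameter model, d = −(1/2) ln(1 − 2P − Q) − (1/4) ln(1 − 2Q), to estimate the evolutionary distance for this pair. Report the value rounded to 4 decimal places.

0.2231

Differing sites — 1:G/A (Ti); 2:T/G (Tv); 6:C/G (Tv); 18:T/G (Tv); 21:C/A (Tv).
Of the 5 differences, 1 transition and 4 transversions over 26 sites: P = 1/26 = 0.038462, Q = 4/26 = 0.153846.
d = −0.5·ln(0.769230) − 0.25·ln(0.692308) = −0.5·(-0.262365) − 0.25·(-0.367724) = 0.2231.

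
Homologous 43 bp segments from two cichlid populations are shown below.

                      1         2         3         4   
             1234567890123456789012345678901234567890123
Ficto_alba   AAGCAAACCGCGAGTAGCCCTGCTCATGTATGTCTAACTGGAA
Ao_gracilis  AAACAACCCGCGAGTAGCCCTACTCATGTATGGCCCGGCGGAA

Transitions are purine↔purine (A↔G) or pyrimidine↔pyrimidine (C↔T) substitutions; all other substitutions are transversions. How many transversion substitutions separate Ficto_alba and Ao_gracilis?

4

Mismatches occur at site 3 (G/A, transition), site 7 (A/C, transversion), site 22 (G/A, transition), site 33 (T/G, transversion), site 35 (T/C, transition), site 36 (A/C, transversion), site 37 (A/G, transition), site 38 (C/G, transversion), site 39 (T/C, transition).
Of the 9 differences, 5 transitions and 4 transversions, so the answer is 4.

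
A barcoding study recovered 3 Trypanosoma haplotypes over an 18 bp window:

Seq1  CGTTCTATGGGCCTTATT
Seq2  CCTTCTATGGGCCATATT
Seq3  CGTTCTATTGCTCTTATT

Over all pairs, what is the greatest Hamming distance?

5

Pairwise Hamming distances:
  Seq1 vs Seq2: 2
  Seq1 vs Seq3: 3
  Seq2 vs Seq3: 5
The largest is 5, between Seq2 and Seq3.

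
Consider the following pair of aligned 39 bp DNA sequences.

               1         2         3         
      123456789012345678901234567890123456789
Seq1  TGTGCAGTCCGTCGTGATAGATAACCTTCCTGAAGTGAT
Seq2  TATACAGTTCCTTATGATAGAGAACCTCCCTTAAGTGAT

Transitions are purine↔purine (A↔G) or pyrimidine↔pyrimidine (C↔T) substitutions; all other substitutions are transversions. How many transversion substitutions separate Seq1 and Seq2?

Mismatches occur at site 2 (G→A, transition), site 4 (G→A, transition), site 9 (C→T, transition), site 11 (G→C, transversion), site 13 (C→T, transition), site 14 (G→A, transition), site 22 (T→G, transversion), site 28 (T→C, transition), site 32 (G→T, transversion).
Of the 9 differences, 6 transitions and 3 transversions, so the answer is 3.

3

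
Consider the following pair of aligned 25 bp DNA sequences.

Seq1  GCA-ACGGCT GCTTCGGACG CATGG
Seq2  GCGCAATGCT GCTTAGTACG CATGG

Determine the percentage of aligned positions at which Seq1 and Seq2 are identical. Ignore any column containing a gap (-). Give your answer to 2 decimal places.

Excluding the 1 gap column leaves 24 comparable sites.
Mismatches occur at site 3 (A↔G), site 6 (C↔A), site 7 (G↔T), site 15 (C↔A), site 17 (G↔T).
19 of the 24 comparable sites match, so the percent identity is 19/24 × 100 = 79.17%.

79.17%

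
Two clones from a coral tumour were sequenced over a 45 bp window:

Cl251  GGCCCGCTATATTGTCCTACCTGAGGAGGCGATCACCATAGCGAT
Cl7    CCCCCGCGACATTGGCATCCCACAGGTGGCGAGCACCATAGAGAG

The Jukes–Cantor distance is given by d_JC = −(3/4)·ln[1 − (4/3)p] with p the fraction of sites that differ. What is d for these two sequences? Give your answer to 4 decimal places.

The sequences differ at positions 1 (G/C), 2 (G/C), 8 (T/G), 10 (T/C), 15 (T/G), 17 (C/A), 19 (A/C), 22 (T/A), 23 (G/C), 27 (A/T), 33 (T/G), 42 (C/A), 45 (T/G).
p = 13/45 = 0.288889.
d = −0.75 · ln(1 − (4/3)·0.288889) = −0.75 · ln(0.614815) = −0.75 · (-0.486434) = 0.3648.

0.3648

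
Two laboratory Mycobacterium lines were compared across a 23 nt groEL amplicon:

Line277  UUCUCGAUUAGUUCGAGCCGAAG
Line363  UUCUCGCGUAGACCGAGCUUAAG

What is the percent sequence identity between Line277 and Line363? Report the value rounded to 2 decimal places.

73.91%

Differing sites — 7:A/C; 8:U/G; 12:U/A; 13:U/C; 19:C/U; 20:G/U.
17 of the 23 sites match, so the percent identity is 17/23 × 100 = 73.91%.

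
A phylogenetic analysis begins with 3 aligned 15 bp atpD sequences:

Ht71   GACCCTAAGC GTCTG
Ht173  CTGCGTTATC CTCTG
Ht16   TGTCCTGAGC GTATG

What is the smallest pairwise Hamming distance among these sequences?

Pairwise Hamming distances:
  Ht71 vs Ht173: 7
  Ht71 vs Ht16: 5
  Ht173 vs Ht16: 8
The smallest is 5, between Ht71 and Ht16.

5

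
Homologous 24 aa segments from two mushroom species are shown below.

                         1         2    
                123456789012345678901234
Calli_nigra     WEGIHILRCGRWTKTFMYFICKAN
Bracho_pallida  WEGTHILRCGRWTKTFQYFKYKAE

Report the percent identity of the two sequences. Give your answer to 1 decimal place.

79.2%

Differing sites — 4:I/T; 17:M/Q; 20:I/K; 21:C/Y; 24:N/E.
19 of the 24 sites match, so the percent identity is 19/24 × 100 = 79.2%.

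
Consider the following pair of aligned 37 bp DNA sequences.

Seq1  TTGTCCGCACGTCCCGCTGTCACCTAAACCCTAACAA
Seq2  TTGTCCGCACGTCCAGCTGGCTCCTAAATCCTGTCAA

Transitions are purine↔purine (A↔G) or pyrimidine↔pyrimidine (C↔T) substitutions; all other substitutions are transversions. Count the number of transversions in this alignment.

4

Differing sites — 15:C/A (Tv); 20:T/G (Tv); 22:A/T (Tv); 29:C/T (Ti); 33:A/G (Ti); 34:A/T (Tv).
Of the 6 differences, 2 transitions and 4 transversions, so the answer is 4.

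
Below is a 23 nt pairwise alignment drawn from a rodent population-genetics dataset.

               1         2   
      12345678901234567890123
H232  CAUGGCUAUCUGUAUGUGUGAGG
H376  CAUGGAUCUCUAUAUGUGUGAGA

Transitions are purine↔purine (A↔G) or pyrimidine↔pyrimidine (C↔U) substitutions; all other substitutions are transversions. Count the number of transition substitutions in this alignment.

Mismatches occur at site 6 (C/A, transversion), site 8 (A/C, transversion), site 12 (G/A, transition), site 23 (G/A, transition).
Of the 4 differences, 2 transitions and 2 transversions, so the answer is 2.

2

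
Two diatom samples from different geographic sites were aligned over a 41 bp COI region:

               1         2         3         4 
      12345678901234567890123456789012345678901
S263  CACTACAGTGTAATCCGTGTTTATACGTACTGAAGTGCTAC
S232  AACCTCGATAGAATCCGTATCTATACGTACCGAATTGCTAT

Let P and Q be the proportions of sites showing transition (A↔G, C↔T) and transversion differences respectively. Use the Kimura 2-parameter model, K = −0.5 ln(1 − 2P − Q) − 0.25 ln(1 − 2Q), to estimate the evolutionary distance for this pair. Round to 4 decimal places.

0.3888

Differing sites — 1:C/A (Tv); 4:T/C (Ti); 5:A/T (Tv); 7:A/G (Ti); 8:G/A (Ti); 10:G/A (Ti); 11:T/G (Tv); 19:G/A (Ti); 21:T/C (Ti); 31:T/C (Ti); 35:G/T (Tv); 41:C/T (Ti).
Of the 12 differences, 8 transitions and 4 transversions over 41 sites: P = 8/41 = 0.195122, Q = 4/41 = 0.097561.
d = −0.5·ln(0.512195) − 0.25·ln(0.804878) = −0.5·(-0.669050) − 0.25·(-0.217065) = 0.3888.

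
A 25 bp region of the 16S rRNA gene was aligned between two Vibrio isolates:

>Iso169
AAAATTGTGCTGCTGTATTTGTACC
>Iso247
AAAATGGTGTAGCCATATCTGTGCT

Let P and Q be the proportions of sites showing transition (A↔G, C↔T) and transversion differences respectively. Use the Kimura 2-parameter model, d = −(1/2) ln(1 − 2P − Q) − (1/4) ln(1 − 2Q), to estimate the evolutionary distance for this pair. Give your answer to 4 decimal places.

0.4541

The sequences differ at positions 6 (T/G, transversion), 10 (C/T, transition), 11 (T/A, transversion), 14 (T/C, transition), 15 (G/A, transition), 19 (T/C, transition), 23 (A/G, transition), 25 (C/T, transition).
Of the 8 differences, 6 transitions and 2 transversions over 25 sites: P = 6/25 = 0.240000, Q = 2/25 = 0.080000.
d = −0.5·ln(0.440000) − 0.25·ln(0.840000) = −0.5·(-0.820981) − 0.25·(-0.174353) = 0.4541.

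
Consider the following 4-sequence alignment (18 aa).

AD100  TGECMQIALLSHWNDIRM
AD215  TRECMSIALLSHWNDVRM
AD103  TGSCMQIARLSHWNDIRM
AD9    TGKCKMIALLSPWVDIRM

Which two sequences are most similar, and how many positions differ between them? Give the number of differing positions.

2

Pairwise Hamming distances:
  AD100 vs AD215: 3
  AD100 vs AD103: 2
  AD100 vs AD9: 5
  AD215 vs AD103: 5
  AD215 vs AD9: 7
  AD103 vs AD9: 6
The smallest is 2, between AD100 and AD103.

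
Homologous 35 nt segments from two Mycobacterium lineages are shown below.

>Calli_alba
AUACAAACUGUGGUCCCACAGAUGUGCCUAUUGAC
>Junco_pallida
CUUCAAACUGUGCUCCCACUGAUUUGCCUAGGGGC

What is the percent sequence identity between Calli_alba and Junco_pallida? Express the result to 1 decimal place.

77.1%

Mismatches occur at site 1 (A/C), site 3 (A/U), site 13 (G/C), site 20 (A/U), site 24 (G/U), site 31 (U/G), site 32 (U/G), site 34 (A/G).
27 of the 35 sites match, so the percent identity is 27/35 × 100 = 77.1%.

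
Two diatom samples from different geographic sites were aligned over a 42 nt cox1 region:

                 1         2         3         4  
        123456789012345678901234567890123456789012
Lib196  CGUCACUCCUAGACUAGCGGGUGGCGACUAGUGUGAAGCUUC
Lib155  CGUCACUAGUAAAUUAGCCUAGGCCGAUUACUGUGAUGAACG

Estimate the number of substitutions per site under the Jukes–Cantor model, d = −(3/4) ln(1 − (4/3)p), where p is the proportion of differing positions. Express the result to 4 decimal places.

The sequences differ at positions 8 (C/A), 9 (C/G), 12 (G/A), 14 (C/U), 19 (G/C), 20 (G/U), 21 (G/A), 22 (U/G), 24 (G/C), 28 (C/U), 31 (G/C), 37 (A/U), 39 (C/A), 40 (U/A), 41 (U/C), 42 (C/G).
p = 16/42 = 0.380952.
d = −0.75 · ln(1 − (4/3)·0.380952) = −0.75 · ln(0.492064) = −0.75 · (-0.709146) = 0.5319.

0.5319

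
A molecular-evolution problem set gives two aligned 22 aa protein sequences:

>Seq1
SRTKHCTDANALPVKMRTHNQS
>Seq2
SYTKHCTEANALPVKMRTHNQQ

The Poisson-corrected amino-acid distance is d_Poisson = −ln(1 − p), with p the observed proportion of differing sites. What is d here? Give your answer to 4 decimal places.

0.1466

The sequences differ at positions 2 (R/Y), 8 (D/E), 22 (S/Q).
p = 3/22 = 0.136364.
d = −ln(1 − 0.136364) = −ln(0.863636) = 0.1466.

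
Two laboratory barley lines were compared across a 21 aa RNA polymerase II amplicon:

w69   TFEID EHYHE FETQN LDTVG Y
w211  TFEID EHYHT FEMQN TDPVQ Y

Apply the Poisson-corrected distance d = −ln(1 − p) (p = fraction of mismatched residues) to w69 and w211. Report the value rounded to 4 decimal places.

Differing sites — 10:E/T; 13:T/M; 16:L/T; 18:T/P; 20:G/Q.
p = 5/21 = 0.238095.
d = −ln(1 − 0.238095) = −ln(0.761905) = 0.2719.

0.2719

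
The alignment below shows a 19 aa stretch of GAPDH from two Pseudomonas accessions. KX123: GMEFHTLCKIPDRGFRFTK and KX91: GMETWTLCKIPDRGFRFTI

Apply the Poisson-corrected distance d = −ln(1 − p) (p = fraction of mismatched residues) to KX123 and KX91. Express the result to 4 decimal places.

Mismatches occur at site 4 (F↔T), site 5 (H↔W), site 19 (K↔I).
p = 3/19 = 0.157895.
d = −ln(1 − 0.157895) = −ln(0.842105) = 0.1719.

0.1719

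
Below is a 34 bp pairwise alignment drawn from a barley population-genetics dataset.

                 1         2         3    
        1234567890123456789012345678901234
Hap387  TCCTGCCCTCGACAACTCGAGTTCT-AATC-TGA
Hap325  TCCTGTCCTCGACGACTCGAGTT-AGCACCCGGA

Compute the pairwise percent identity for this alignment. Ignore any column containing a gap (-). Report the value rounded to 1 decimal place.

Excluding the 3 gap columns leaves 31 comparable sites.
Differing sites — 6:C/T; 14:A/G; 25:T/A; 27:A/C; 29:T/C; 32:T/G.
25 of the 31 comparable sites match, so the percent identity is 25/31 × 100 = 80.6%.

80.6%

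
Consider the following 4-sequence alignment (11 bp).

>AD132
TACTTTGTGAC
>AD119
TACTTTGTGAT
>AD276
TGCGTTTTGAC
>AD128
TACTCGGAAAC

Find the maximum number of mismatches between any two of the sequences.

Pairwise Hamming distances:
  AD132 vs AD119: 1
  AD132 vs AD276: 3
  AD132 vs AD128: 4
  AD119 vs AD276: 4
  AD119 vs AD128: 5
  AD276 vs AD128: 7
The largest is 7, between AD276 and AD128.

7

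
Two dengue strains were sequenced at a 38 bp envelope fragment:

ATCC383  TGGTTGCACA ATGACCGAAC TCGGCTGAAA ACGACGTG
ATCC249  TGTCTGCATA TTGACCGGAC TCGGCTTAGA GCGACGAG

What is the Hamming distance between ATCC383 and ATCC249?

9

The sequences differ at positions 3 (G/T), 4 (T/C), 9 (C/T), 11 (A/T), 18 (A/G), 27 (G/T), 29 (A/G), 31 (A/G), 37 (T/A).
That gives 9 mismatches out of 38 aligned sites, so the Hamming distance is 9.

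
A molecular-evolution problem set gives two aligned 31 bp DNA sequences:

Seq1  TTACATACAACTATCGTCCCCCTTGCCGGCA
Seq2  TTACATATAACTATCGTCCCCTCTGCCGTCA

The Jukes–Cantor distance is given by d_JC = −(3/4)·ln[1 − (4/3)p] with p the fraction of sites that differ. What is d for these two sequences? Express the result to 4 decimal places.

0.1416

Mismatches occur at site 8 (C↔T), site 22 (C↔T), site 23 (T↔C), site 29 (G↔T).
p = 4/31 = 0.129032.
d = −0.75 · ln(1 − (4/3)·0.129032) = −0.75 · ln(0.827957) = −0.75 · (-0.188794) = 0.1416.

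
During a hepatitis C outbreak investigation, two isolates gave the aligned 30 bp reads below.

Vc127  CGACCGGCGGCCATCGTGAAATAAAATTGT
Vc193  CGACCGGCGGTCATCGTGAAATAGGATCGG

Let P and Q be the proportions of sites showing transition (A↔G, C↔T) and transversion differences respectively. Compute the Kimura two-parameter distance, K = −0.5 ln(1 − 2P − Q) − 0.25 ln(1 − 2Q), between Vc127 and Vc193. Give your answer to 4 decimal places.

0.1956

Differing sites — 11:C/T (Ti); 24:A/G (Ti); 25:A/G (Ti); 28:T/C (Ti); 30:T/G (Tv).
Of the 5 differences, 4 transitions and 1 transversion over 30 sites: P = 4/30 = 0.133333, Q = 1/30 = 0.033333.
d = −0.5·ln(0.700001) − 0.25·ln(0.933334) = −0.5·(-0.356674) − 0.25·(-0.068992) = 0.1956.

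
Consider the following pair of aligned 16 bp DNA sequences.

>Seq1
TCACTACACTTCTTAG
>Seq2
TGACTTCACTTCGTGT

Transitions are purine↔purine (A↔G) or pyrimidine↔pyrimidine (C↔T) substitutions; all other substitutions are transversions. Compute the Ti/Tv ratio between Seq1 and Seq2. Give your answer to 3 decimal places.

Mismatches occur at site 2 (C↔G, transversion), site 6 (A↔T, transversion), site 13 (T↔G, transversion), site 15 (A↔G, transition), site 16 (G↔T, transversion).
Of the 5 differences, 1 transition and 4 transversions, so Ti/Tv = 1/4 = 0.250.

0.250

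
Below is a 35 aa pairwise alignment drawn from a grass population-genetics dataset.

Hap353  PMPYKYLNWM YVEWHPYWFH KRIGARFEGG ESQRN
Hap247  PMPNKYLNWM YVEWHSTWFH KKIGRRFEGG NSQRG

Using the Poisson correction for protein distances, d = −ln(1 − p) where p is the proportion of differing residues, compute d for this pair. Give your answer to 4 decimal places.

Differing sites — 4:Y/N; 16:P/S; 17:Y/T; 22:R/K; 25:A/R; 31:E/N; 35:N/G.
p = 7/35 = 0.200000.
d = −ln(1 − 0.200000) = −ln(0.800000) = 0.2231.

0.2231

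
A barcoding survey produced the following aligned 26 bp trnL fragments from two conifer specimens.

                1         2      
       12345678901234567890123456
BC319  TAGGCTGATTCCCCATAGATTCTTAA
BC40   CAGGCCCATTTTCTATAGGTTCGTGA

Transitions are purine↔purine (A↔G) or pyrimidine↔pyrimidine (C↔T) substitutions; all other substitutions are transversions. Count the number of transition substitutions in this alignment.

Mismatches occur at site 1 (T→C, transition), site 6 (T→C, transition), site 7 (G→C, transversion), site 11 (C→T, transition), site 12 (C→T, transition), site 14 (C→T, transition), site 19 (A→G, transition), site 23 (T→G, transversion), site 25 (A→G, transition).
Of the 9 differences, 7 transitions and 2 transversions, so the answer is 7.

7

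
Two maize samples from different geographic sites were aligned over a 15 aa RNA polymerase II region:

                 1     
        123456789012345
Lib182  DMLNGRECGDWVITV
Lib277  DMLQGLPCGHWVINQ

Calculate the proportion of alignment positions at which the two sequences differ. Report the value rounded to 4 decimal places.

0.4000

The sequences differ at positions 4 (N/Q), 6 (R/L), 7 (E/P), 10 (D/H), 14 (T/N), 15 (V/Q).
There are 6 differences over 15 sites, so p = 6/15 = 0.4000.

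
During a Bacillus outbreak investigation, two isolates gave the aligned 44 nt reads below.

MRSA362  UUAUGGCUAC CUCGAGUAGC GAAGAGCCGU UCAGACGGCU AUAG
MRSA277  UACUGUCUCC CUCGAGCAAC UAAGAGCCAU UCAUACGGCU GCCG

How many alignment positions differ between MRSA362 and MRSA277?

Differing sites — 2:U/A; 3:A/C; 6:G/U; 9:A/C; 17:U/C; 19:G/A; 21:G/U; 29:G/A; 34:G/U; 41:A/G; 42:U/C; 43:A/C.
That gives 12 mismatches out of 44 aligned sites, so the Hamming distance is 12.

12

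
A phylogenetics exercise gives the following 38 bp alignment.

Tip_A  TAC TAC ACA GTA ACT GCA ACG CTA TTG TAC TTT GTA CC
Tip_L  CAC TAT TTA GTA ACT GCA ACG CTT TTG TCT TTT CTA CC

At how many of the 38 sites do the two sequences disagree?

8

The sequences differ at positions 1 (T/C), 6 (C/T), 7 (A/T), 8 (C/T), 24 (A/T), 29 (A/C), 30 (C/T), 34 (G/C).
That gives 8 mismatches out of 38 aligned sites, so the Hamming distance is 8.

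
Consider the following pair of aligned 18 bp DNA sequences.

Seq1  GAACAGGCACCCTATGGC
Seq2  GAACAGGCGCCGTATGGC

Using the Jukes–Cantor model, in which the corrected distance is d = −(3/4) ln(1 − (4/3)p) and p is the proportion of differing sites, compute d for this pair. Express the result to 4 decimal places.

The sequences differ at positions 9 (A/G), 12 (C/G).
p = 2/18 = 0.111111.
d = −0.75 · ln(1 − (4/3)·0.111111) = −0.75 · ln(0.851852) = −0.75 · (-0.160342) = 0.1203.

0.1203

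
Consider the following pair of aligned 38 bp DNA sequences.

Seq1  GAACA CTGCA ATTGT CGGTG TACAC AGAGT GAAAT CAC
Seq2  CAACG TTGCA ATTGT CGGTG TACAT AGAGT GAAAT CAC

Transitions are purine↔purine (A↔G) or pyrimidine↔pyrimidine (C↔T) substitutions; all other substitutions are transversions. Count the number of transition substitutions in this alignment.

The sequences differ at positions 1 (G/C, transversion), 5 (A/G, transition), 6 (C/T, transition), 25 (C/T, transition).
Of the 4 differences, 3 transitions and 1 transversion, so the answer is 3.

3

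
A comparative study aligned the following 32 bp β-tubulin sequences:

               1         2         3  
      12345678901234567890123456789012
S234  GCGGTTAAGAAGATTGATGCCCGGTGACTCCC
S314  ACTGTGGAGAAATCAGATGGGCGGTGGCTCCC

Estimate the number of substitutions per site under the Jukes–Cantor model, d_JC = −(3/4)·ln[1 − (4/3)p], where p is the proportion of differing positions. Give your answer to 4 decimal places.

Differing sites — 1:G/A; 3:G/T; 6:T/G; 7:A/G; 12:G/A; 13:A/T; 14:T/C; 15:T/A; 20:C/G; 21:C/G; 27:A/G.
p = 11/32 = 0.343750.
d = −0.75 · ln(1 − (4/3)·0.343750) = −0.75 · ln(0.541667) = −0.75 · (-0.613104) = 0.4598.

0.4598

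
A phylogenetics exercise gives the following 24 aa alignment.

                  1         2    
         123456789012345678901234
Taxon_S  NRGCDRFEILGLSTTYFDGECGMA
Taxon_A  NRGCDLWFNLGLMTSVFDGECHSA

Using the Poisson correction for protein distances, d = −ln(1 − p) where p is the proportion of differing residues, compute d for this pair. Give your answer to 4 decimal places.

0.4700

Mismatches occur at site 6 (R/L), site 7 (F/W), site 8 (E/F), site 9 (I/N), site 13 (S/M), site 15 (T/S), site 16 (Y/V), site 22 (G/H), site 23 (M/S).
p = 9/24 = 0.375000.
d = −ln(1 − 0.375000) = −ln(0.625000) = 0.4700.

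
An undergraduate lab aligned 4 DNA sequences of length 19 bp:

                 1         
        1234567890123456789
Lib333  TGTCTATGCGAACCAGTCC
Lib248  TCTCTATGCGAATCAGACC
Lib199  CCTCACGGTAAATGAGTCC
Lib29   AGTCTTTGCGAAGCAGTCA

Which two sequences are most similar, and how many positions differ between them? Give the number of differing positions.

3

Pairwise Hamming distances:
  Lib333 vs Lib248: 3
  Lib333 vs Lib199: 9
  Lib333 vs Lib29: 4
  Lib248 vs Lib199: 8
  Lib248 vs Lib29: 6
  Lib199 vs Lib29: 10
The smallest is 3, between Lib333 and Lib248.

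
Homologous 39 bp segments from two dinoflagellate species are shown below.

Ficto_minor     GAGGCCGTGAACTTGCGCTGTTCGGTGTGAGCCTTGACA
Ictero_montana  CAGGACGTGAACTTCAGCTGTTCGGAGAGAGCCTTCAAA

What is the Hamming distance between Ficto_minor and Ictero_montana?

8

Differing sites — 1:G/C; 5:C/A; 15:G/C; 16:C/A; 26:T/A; 28:T/A; 36:G/C; 38:C/A.
That gives 8 mismatches out of 39 aligned sites, so the Hamming distance is 8.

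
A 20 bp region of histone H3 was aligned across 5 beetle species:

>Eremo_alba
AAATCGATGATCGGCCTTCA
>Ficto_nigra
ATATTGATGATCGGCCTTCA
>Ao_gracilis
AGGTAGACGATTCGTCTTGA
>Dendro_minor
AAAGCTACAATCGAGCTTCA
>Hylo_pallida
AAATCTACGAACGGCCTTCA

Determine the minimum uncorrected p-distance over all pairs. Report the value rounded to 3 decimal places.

0.100

Pairwise Hamming distances:
  Eremo_alba vs Ficto_nigra: 2
  Eremo_alba vs Ao_gracilis: 8
  Eremo_alba vs Dendro_minor: 6
  Eremo_alba vs Hylo_pallida: 3
  Ficto_nigra vs Ao_gracilis: 8
  Ficto_nigra vs Dendro_minor: 8
  Ficto_nigra vs Hylo_pallida: 5
  Ao_gracilis vs Dendro_minor: 11
  Ao_gracilis vs Hylo_pallida: 9
  Dendro_minor vs Hylo_pallida: 5
The smallest is 2 mismatches, between Eremo_alba and Ficto_nigra; p = 2/20 = 0.100.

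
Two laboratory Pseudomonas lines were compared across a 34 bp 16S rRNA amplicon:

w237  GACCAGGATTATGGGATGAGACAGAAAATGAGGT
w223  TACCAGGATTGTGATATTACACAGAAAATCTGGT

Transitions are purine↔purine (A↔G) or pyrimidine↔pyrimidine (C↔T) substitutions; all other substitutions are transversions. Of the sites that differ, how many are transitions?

2

The sequences differ at positions 1 (G/T, transversion), 11 (A/G, transition), 14 (G/A, transition), 15 (G/T, transversion), 18 (G/T, transversion), 20 (G/C, transversion), 30 (G/C, transversion), 31 (A/T, transversion).
Of the 8 differences, 2 transitions and 6 transversions, so the answer is 2.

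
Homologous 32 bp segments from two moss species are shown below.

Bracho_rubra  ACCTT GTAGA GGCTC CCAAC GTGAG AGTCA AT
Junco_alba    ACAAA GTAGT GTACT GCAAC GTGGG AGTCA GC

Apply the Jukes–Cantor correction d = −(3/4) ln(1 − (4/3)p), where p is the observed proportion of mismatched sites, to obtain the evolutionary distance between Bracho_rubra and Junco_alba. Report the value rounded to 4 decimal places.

Differing sites — 3:C/A; 4:T/A; 5:T/A; 10:A/T; 12:G/T; 13:C/A; 14:T/C; 15:C/T; 16:C/G; 24:A/G; 31:A/G; 32:T/C.
p = 12/32 = 0.375000.
d = −0.75 · ln(1 − (4/3)·0.375000) = −0.75 · ln(0.500000) = −0.75 · (-0.693147) = 0.5199.

0.5199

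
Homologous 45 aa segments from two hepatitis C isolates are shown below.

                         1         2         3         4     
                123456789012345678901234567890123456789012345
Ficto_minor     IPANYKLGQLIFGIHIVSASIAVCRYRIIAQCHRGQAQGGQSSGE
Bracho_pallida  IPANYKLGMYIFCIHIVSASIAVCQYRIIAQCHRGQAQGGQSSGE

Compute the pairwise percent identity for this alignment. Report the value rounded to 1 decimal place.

The sequences differ at positions 9 (Q/M), 10 (L/Y), 13 (G/C), 25 (R/Q).
41 of the 45 sites match, so the percent identity is 41/45 × 100 = 91.1%.

91.1%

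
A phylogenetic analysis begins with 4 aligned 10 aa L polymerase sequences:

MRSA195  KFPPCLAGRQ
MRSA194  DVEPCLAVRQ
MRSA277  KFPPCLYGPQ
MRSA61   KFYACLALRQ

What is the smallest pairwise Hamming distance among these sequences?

2

Pairwise Hamming distances:
  MRSA195 vs MRSA194: 4
  MRSA195 vs MRSA277: 2
  MRSA195 vs MRSA61: 3
  MRSA194 vs MRSA277: 6
  MRSA194 vs MRSA61: 5
  MRSA277 vs MRSA61: 5
The smallest is 2, between MRSA195 and MRSA277.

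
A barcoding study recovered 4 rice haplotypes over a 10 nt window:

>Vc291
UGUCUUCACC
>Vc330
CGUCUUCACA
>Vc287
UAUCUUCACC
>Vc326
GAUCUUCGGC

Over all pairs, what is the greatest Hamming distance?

5

Pairwise Hamming distances:
  Vc291 vs Vc330: 2
  Vc291 vs Vc287: 1
  Vc291 vs Vc326: 4
  Vc330 vs Vc287: 3
  Vc330 vs Vc326: 5
  Vc287 vs Vc326: 3
The largest is 5, between Vc330 and Vc326.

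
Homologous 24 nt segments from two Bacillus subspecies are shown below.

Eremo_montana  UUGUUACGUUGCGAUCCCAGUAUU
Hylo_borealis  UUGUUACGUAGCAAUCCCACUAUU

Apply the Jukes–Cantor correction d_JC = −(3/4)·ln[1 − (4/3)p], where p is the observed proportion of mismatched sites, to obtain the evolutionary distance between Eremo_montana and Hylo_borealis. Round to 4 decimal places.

0.1367

Differing sites — 10:U/A; 13:G/A; 20:G/C.
p = 3/24 = 0.125000.
d = −0.75 · ln(1 − (4/3)·0.125000) = −0.75 · ln(0.833333) = −0.75 · (-0.182322) = 0.1367.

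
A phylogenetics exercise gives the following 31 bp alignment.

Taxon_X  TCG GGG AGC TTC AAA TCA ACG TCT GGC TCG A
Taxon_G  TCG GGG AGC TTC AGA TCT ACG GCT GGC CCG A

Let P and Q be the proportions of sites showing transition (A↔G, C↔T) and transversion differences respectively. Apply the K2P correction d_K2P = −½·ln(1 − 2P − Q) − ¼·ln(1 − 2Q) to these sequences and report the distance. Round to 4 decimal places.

0.1421

The sequences differ at positions 14 (A/G, transition), 18 (A/T, transversion), 22 (T/G, transversion), 28 (T/C, transition).
Of the 4 differences, 2 transitions and 2 transversions over 31 sites: P = 2/31 = 0.064516, Q = 2/31 = 0.064516.
d = −0.5·ln(0.806452) − 0.25·ln(0.870968) = −0.5·(-0.215111) − 0.25·(-0.138150) = 0.1421.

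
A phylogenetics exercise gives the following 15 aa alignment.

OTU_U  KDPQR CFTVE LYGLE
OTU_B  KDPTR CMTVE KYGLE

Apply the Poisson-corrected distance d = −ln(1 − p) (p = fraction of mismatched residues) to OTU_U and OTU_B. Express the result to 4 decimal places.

0.2231

Differing sites — 4:Q/T; 7:F/M; 11:L/K.
p = 3/15 = 0.200000.
d = −ln(1 − 0.200000) = −ln(0.800000) = 0.2231.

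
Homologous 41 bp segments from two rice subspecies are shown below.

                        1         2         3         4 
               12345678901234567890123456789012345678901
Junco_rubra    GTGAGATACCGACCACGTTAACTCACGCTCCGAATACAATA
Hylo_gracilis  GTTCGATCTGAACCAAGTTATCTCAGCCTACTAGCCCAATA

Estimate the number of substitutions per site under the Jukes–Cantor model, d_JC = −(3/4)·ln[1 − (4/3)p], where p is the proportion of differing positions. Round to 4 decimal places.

Differing sites — 3:G/T; 4:A/C; 8:A/C; 9:C/T; 10:C/G; 11:G/A; 16:C/A; 21:A/T; 26:C/G; 27:G/C; 30:C/A; 32:G/T; 34:A/G; 35:T/C; 36:A/C.
p = 15/41 = 0.365854.
d = −0.75 · ln(1 − (4/3)·0.365854) = −0.75 · ln(0.512195) = −0.75 · (-0.669050) = 0.5018.

0.5018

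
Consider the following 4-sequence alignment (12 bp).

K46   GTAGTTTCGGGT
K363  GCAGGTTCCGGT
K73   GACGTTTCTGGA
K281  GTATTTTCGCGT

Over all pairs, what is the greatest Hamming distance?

6

Pairwise Hamming distances:
  K46 vs K363: 3
  K46 vs K73: 4
  K46 vs K281: 2
  K363 vs K73: 5
  K363 vs K281: 5
  K73 vs K281: 6
The largest is 6, between K73 and K281.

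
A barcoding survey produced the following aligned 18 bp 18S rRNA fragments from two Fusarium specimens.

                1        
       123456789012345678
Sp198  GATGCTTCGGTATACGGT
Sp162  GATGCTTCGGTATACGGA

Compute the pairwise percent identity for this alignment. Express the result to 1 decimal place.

94.4%

Differing sites — 18:T/A.
17 of the 18 sites match, so the percent identity is 17/18 × 100 = 94.4%.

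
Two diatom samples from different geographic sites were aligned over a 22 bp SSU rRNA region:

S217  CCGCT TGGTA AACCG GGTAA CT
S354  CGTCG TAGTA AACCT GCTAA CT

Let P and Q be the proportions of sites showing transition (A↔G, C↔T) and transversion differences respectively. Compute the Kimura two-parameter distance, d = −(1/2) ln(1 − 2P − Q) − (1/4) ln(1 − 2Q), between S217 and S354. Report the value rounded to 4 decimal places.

0.3430

The sequences differ at positions 2 (C/G, transversion), 3 (G/T, transversion), 5 (T/G, transversion), 7 (G/A, transition), 15 (G/T, transversion), 17 (G/C, transversion).
Of the 6 differences, 1 transition and 5 transversions over 22 sites: P = 1/22 = 0.045455, Q = 5/22 = 0.227273.
d = −0.5·ln(0.681817) − 0.25·ln(0.545454) = −0.5·(-0.382994) − 0.25·(-0.606137) = 0.3430.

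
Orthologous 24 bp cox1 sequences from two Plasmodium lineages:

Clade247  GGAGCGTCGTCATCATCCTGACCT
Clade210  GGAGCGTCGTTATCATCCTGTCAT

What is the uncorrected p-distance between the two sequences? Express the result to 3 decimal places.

Differing sites — 11:C/T; 21:A/T; 23:C/A.
There are 3 differences over 24 sites, so p = 3/24 = 0.125.

0.125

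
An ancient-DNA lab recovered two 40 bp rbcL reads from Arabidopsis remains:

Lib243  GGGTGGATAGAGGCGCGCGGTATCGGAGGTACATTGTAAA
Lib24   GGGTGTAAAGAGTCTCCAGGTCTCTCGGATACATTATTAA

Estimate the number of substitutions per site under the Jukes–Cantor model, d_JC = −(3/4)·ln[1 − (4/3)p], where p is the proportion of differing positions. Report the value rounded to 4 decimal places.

0.4260

Differing sites — 6:G/T; 8:T/A; 13:G/T; 15:G/T; 17:G/C; 18:C/A; 22:A/C; 25:G/T; 26:G/C; 27:A/G; 29:G/A; 36:G/A; 38:A/T.
p = 13/40 = 0.325000.
d = −0.75 · ln(1 − (4/3)·0.325000) = −0.75 · ln(0.566667) = −0.75 · (-0.567983) = 0.4260.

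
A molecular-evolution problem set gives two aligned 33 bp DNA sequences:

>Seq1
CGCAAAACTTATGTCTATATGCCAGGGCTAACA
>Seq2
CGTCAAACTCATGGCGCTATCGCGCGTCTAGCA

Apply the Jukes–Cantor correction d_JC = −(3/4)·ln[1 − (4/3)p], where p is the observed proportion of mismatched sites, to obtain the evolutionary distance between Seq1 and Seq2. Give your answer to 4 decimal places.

The sequences differ at positions 3 (C/T), 4 (A/C), 10 (T/C), 14 (T/G), 16 (T/G), 17 (A/C), 21 (G/C), 22 (C/G), 24 (A/G), 25 (G/C), 27 (G/T), 31 (A/G).
p = 12/33 = 0.363636.
d = −0.75 · ln(1 − (4/3)·0.363636) = −0.75 · ln(0.515152) = −0.75 · (-0.663293) = 0.4975.

0.4975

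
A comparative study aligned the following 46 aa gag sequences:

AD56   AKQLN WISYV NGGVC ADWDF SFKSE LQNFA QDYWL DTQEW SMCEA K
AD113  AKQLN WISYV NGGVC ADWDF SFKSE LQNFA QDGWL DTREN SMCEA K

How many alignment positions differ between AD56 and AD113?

The sequences differ at positions 33 (Y/G), 38 (Q/R), 40 (W/N).
That gives 3 mismatches out of 46 aligned sites, so the Hamming distance is 3.

3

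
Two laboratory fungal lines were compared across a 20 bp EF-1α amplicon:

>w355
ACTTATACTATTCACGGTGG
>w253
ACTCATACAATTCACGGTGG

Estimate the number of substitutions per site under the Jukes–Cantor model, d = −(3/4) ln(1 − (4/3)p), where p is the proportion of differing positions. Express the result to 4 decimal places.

The sequences differ at positions 4 (T/C), 9 (T/A).
p = 2/20 = 0.100000.
d = −0.75 · ln(1 − (4/3)·0.100000) = −0.75 · ln(0.866667) = −0.75 · (-0.143100) = 0.1073.

0.1073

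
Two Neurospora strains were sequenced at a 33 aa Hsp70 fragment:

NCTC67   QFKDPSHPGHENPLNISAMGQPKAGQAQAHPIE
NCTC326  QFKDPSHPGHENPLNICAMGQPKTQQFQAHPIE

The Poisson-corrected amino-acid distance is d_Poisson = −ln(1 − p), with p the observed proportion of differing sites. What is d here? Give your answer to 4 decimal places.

0.1292

Mismatches occur at site 17 (S↔C), site 24 (A↔T), site 25 (G↔Q), site 27 (A↔F).
p = 4/33 = 0.121212.
d = −ln(1 − 0.121212) = −ln(0.878788) = 0.1292.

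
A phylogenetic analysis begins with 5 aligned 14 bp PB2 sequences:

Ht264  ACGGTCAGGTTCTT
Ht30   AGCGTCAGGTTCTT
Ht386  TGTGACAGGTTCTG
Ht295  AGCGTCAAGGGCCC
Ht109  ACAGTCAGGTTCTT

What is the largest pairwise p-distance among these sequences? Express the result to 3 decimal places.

Pairwise Hamming distances:
  Ht264 vs Ht30: 2
  Ht264 vs Ht386: 5
  Ht264 vs Ht295: 7
  Ht264 vs Ht109: 1
  Ht30 vs Ht386: 4
  Ht30 vs Ht295: 5
  Ht30 vs Ht109: 2
  Ht386 vs Ht295: 8
  Ht386 vs Ht109: 5
  Ht295 vs Ht109: 7
The largest is 8 mismatches, between Ht386 and Ht295; p = 8/14 = 0.571.

0.571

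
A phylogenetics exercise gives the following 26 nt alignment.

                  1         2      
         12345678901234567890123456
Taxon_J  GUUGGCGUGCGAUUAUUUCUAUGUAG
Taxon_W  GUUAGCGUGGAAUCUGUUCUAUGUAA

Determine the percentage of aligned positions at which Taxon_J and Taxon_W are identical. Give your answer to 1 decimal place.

73.1%

Mismatches occur at site 4 (G↔A), site 10 (C↔G), site 11 (G↔A), site 14 (U↔C), site 15 (A↔U), site 16 (U↔G), site 26 (G↔A).
19 of the 26 sites match, so the percent identity is 19/26 × 100 = 73.1%.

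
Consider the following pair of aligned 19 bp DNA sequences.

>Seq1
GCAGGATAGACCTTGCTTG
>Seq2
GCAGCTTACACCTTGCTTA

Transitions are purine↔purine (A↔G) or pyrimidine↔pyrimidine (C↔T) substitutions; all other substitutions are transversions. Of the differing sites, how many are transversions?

3

The sequences differ at positions 5 (G/C, transversion), 6 (A/T, transversion), 9 (G/C, transversion), 19 (G/A, transition).
Of the 4 differences, 1 transition and 3 transversions, so the answer is 3.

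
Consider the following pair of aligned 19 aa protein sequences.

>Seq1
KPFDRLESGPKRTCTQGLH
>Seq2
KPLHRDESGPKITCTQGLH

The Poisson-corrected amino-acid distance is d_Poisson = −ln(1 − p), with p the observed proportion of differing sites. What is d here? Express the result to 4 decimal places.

Differing sites — 3:F/L; 4:D/H; 6:L/D; 12:R/I.
p = 4/19 = 0.210526.
d = −ln(1 − 0.210526) = −ln(0.789474) = 0.2364.

0.2364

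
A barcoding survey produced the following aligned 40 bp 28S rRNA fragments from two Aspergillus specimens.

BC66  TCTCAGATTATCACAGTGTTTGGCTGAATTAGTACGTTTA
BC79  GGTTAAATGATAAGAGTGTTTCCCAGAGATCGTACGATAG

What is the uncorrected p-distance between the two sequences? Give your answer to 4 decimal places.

0.4000

Differing sites — 1:T/G; 2:C/G; 4:C/T; 6:G/A; 9:T/G; 12:C/A; 14:C/G; 22:G/C; 23:G/C; 25:T/A; 28:A/G; 29:T/A; 31:A/C; 37:T/A; 39:T/A; 40:A/G.
There are 16 differences over 40 sites, so p = 16/40 = 0.4000.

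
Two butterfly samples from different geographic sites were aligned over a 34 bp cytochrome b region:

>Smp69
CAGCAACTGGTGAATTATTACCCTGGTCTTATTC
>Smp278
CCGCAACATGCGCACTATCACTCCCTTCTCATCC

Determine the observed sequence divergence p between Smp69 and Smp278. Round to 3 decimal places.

Differing sites — 2:A/C; 8:T/A; 9:G/T; 11:T/C; 13:A/C; 15:T/C; 19:T/C; 22:C/T; 24:T/C; 25:G/C; 26:G/T; 30:T/C; 33:T/C.
There are 13 differences over 34 sites, so p = 13/34 = 0.382.

0.382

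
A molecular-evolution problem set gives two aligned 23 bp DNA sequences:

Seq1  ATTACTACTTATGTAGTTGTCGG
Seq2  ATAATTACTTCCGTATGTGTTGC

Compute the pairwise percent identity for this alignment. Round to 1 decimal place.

Differing sites — 3:T/A; 5:C/T; 11:A/C; 12:T/C; 16:G/T; 17:T/G; 21:C/T; 23:G/C.
15 of the 23 sites match, so the percent identity is 15/23 × 100 = 65.2%.

65.2%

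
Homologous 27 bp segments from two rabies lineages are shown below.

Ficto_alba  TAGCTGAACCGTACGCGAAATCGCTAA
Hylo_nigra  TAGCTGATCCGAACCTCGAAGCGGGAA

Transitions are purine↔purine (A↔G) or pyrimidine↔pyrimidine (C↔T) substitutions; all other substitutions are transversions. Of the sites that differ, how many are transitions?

Differing sites — 8:A/T (Tv); 12:T/A (Tv); 15:G/C (Tv); 16:C/T (Ti); 17:G/C (Tv); 18:A/G (Ti); 21:T/G (Tv); 24:C/G (Tv); 25:T/G (Tv).
Of the 9 differences, 2 transitions and 7 transversions, so the answer is 2.

2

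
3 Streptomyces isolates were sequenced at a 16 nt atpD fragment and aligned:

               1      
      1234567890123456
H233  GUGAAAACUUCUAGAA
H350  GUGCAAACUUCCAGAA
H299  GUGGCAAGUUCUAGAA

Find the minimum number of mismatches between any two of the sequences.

2

Pairwise Hamming distances:
  H233 vs H350: 2
  H233 vs H299: 3
  H350 vs H299: 4
The smallest is 2, between H233 and H350.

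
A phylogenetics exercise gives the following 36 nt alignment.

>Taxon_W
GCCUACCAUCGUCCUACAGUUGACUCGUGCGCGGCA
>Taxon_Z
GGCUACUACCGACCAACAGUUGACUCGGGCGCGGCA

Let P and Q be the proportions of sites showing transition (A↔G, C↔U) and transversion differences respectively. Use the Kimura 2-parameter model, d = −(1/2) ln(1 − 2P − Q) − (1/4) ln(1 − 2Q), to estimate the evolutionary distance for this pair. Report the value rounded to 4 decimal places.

0.1885

The sequences differ at positions 2 (C/G, transversion), 7 (C/U, transition), 9 (U/C, transition), 12 (U/A, transversion), 15 (U/A, transversion), 28 (U/G, transversion).
Of the 6 differences, 2 transitions and 4 transversions over 36 sites: P = 2/36 = 0.055556, Q = 4/36 = 0.111111.
d = −0.5·ln(0.777777) − 0.25·ln(0.777778) = −0.5·(-0.251315) − 0.25·(-0.251314) = 0.1885.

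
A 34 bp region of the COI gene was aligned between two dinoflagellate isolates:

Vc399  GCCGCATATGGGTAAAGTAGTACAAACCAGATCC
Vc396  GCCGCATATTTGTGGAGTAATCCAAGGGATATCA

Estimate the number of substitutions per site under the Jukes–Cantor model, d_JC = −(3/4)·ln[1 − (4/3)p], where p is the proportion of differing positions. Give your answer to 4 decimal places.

Mismatches occur at site 10 (G→T), site 11 (G→T), site 14 (A→G), site 15 (A→G), site 20 (G→A), site 22 (A→C), site 26 (A→G), site 27 (C→G), site 28 (C→G), site 30 (G→T), site 34 (C→A).
p = 11/34 = 0.323529.
d = −0.75 · ln(1 − (4/3)·0.323529) = −0.75 · ln(0.568628) = −0.75 · (-0.564529) = 0.4234.

0.4234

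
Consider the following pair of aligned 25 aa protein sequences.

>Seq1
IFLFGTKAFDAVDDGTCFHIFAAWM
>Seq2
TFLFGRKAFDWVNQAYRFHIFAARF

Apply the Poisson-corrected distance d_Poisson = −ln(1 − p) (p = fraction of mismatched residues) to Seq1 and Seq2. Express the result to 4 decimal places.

Mismatches occur at site 1 (I/T), site 6 (T/R), site 11 (A/W), site 13 (D/N), site 14 (D/Q), site 15 (G/A), site 16 (T/Y), site 17 (C/R), site 24 (W/R), site 25 (M/F).
p = 10/25 = 0.400000.
d = −ln(1 − 0.400000) = −ln(0.600000) = 0.5108.

0.5108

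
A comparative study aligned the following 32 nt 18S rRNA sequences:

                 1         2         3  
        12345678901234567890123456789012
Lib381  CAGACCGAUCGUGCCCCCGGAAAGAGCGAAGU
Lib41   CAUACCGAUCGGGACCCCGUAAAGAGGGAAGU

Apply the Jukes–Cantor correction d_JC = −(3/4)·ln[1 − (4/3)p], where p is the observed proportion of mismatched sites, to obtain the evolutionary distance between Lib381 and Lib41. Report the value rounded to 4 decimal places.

0.1752

The sequences differ at positions 3 (G/U), 12 (U/G), 14 (C/A), 20 (G/U), 27 (C/G).
p = 5/32 = 0.156250.
d = −0.75 · ln(1 − (4/3)·0.156250) = −0.75 · ln(0.791667) = −0.75 · (-0.233614) = 0.1752.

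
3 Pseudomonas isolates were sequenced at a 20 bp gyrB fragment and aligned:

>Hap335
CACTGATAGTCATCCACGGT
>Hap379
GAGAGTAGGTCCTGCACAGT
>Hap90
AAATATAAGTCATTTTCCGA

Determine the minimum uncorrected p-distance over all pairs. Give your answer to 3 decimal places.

Pairwise Hamming distances:
  Hap335 vs Hap379: 9
  Hap335 vs Hap90: 10
  Hap379 vs Hap90: 11
The smallest is 9 mismatches, between Hap335 and Hap379; p = 9/20 = 0.450.

0.450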